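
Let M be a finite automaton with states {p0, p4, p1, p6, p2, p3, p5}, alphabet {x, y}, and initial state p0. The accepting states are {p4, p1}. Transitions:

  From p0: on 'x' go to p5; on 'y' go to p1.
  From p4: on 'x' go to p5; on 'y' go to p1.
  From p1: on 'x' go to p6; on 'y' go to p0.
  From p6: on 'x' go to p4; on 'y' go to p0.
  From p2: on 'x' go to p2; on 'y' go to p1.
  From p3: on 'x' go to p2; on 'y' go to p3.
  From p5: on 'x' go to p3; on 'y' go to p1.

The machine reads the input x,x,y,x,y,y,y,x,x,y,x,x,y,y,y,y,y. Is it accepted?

Yes

start at p0
read 'x': p0 → p5
read 'x': p5 → p3
read 'y': p3 → p3
read 'x': p3 → p2
read 'y': p2 → p1
read 'y': p1 → p0
read 'y': p0 → p1
read 'x': p1 → p6
read 'x': p6 → p4
read 'y': p4 → p1
read 'x': p1 → p6
read 'x': p6 → p4
read 'y': p4 → p1
read 'y': p1 → p0
read 'y': p0 → p1
read 'y': p1 → p0
read 'y': p0 → p1
End state p1 is accepting.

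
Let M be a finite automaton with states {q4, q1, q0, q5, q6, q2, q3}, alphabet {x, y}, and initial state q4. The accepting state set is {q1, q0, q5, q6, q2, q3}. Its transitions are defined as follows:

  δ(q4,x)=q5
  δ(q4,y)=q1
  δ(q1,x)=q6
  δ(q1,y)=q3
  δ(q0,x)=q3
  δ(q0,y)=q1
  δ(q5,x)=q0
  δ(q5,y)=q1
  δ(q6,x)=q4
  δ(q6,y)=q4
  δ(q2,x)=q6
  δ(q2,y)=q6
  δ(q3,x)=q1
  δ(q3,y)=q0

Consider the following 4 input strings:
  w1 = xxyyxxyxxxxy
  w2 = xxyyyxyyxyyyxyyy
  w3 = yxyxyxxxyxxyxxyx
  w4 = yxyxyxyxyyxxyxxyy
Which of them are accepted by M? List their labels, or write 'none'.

w1, w2, w3, w4

w1:
  start at q4
  read 'x': q4 → q5
  read 'x': q5 → q0
  read 'y': q0 → q1
  read 'y': q1 → q3
  read 'x': q3 → q1
  read 'x': q1 → q6
  read 'y': q6 → q4
  read 'x': q4 → q5
  read 'x': q5 → q0
  read 'x': q0 → q3
  read 'x': q3 → q1
  read 'y': q1 → q3
  end q3, accepted
w2:
  start at q4
  read 'x': q4 → q5
  read 'x': q5 → q0
  read 'y': q0 → q1
  read 'y': q1 → q3
  read 'y': q3 → q0
  read 'x': q0 → q3
  read 'y': q3 → q0
  read 'y': q0 → q1
  read 'x': q1 → q6
  read 'y': q6 → q4
  read 'y': q4 → q1
  read 'y': q1 → q3
  read 'x': q3 → q1
  read 'y': q1 → q3
  read 'y': q3 → q0
  read 'y': q0 → q1
  end q1, accepted
w3:
  start at q4
  read 'y': q4 → q1
  read 'x': q1 → q6
  read 'y': q6 → q4
  read 'x': q4 → q5
  read 'y': q5 → q1
  read 'x': q1 → q6
  read 'x': q6 → q4
  read 'x': q4 → q5
  read 'y': q5 → q1
  read 'x': q1 → q6
  read 'x': q6 → q4
  read 'y': q4 → q1
  read 'x': q1 → q6
  read 'x': q6 → q4
  read 'y': q4 → q1
  read 'x': q1 → q6
  end q6, accepted
w4:
  start at q4
  read 'y': q4 → q1
  read 'x': q1 → q6
  read 'y': q6 → q4
  read 'x': q4 → q5
  read 'y': q5 → q1
  read 'x': q1 → q6
  read 'y': q6 → q4
  read 'x': q4 → q5
  read 'y': q5 → q1
  read 'y': q1 → q3
  read 'x': q3 → q1
  read 'x': q1 → q6
  read 'y': q6 → q4
  read 'x': q4 → q5
  read 'x': q5 → q0
  read 'y': q0 → q1
  read 'y': q1 → q3
  end q3, accepted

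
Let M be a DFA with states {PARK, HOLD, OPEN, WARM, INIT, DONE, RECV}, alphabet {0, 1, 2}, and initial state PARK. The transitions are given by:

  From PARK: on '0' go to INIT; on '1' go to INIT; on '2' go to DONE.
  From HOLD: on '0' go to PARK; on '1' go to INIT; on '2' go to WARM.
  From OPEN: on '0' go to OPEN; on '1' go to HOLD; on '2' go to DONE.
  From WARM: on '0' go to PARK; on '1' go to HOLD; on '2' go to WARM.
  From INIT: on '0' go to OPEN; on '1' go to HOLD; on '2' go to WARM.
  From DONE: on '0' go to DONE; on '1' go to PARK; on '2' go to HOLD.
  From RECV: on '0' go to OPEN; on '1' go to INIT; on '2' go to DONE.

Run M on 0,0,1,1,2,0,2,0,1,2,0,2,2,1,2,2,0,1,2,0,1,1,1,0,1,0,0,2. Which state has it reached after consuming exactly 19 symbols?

WARM

PARK → INIT → OPEN → HOLD → INIT → WARM → PARK → DONE → DONE → PARK → DONE → DONE → HOLD → WARM → HOLD → WARM → WARM → PARK → INIT → WARM
After 19 symbols: WARM.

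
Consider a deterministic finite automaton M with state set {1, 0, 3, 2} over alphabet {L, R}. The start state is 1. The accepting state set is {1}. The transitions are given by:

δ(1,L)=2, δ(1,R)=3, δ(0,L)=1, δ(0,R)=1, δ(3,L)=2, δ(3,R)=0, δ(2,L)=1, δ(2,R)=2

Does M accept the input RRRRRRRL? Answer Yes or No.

No

Trace: 1 -R-> 3 -R-> 0 -R-> 1 -R-> 3 -R-> 0 -R-> 1 -R-> 3 -L-> 2
End state 2 is not accepting.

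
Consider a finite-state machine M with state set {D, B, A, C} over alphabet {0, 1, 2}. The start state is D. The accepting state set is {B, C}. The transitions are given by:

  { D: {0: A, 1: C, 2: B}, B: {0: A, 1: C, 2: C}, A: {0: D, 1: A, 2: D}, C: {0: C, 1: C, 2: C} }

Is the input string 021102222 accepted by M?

Yes

D → A → D → C → C → C → C → C → C → C
End state C is accepting.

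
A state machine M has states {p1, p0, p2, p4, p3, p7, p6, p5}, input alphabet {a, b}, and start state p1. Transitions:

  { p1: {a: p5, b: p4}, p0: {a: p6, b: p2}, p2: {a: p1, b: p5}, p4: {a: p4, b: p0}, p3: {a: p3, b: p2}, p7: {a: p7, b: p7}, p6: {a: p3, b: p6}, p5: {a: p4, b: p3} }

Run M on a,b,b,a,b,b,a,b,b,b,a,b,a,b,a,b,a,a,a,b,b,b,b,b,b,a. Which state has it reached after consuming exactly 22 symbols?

p1 → p5 → p3 → p2 → p1 → p4 → p0 → p6 → p6 → p6 → p6 → p3 → p2 → p1 → p4 → p4 → p0 → p6 → p3 → p3 → p2 → p5 → p3
After 22 symbols: p3.

p3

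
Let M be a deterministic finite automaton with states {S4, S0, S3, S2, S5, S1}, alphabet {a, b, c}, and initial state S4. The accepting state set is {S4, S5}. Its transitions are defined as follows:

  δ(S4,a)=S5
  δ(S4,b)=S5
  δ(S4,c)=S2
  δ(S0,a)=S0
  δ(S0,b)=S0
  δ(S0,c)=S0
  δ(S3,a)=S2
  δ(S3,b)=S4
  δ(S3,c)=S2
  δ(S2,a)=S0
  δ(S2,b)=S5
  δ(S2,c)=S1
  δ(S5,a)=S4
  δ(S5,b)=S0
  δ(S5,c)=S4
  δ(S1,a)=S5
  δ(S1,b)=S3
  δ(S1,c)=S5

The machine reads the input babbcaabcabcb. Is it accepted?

No

S4 → S5 → S4 → S5 → S0 → S0 → S0 → S0 → S0 → S0 → S0 → S0 → S0 → S0
End state S0 is not accepting.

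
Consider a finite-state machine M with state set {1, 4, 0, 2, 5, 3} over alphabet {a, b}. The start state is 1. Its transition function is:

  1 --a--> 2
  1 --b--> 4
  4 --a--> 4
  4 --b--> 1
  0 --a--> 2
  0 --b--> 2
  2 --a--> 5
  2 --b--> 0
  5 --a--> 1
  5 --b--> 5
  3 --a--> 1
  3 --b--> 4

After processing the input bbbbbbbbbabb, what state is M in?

4

start at 1
read 'b': 1 → 4
read 'b': 4 → 1
read 'b': 1 → 4
read 'b': 4 → 1
read 'b': 1 → 4
read 'b': 4 → 1
read 'b': 1 → 4
read 'b': 4 → 1
read 'b': 1 → 4
read 'a': 4 → 4
read 'b': 4 → 1
read 'b': 1 → 4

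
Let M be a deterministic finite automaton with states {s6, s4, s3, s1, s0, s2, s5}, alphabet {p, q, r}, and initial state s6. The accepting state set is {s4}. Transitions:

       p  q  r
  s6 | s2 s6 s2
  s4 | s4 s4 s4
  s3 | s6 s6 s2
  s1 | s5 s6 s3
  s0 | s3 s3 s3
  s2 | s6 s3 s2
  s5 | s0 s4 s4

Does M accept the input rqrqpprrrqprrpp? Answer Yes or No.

No

s6 → s2 → s3 → s2 → s3 → s6 → s2 → s2 → s2 → s2 → s3 → s6 → s2 → s2 → s6 → s2
End state s2 is not accepting.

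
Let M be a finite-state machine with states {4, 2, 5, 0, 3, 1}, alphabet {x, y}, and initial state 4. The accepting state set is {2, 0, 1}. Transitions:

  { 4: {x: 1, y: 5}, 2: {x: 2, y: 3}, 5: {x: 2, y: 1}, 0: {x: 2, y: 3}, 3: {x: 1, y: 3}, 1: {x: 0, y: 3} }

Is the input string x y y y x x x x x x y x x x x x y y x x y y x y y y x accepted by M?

Yes

Trace: 4 -x-> 1 -y-> 3 -y-> 3 -y-> 3 -x-> 1 -x-> 0 -x-> 2 -x-> 2 -x-> 2 -x-> 2 -y-> 3 -x-> 1 -x-> 0 -x-> 2 -x-> 2 -x-> 2 -y-> 3 -y-> 3 -x-> 1 -x-> 0 -y-> 3 -y-> 3 -x-> 1 -y-> 3 -y-> 3 -y-> 3 -x-> 1
End state 1 is accepting.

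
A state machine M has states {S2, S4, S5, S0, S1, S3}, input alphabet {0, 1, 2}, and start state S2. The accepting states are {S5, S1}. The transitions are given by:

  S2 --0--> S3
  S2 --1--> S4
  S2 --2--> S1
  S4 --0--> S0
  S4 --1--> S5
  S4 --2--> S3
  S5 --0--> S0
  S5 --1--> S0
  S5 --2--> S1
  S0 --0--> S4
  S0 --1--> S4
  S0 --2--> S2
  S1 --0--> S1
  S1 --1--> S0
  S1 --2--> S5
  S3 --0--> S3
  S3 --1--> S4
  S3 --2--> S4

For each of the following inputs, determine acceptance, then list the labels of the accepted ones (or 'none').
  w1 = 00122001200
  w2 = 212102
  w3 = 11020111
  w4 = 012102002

w1: S2 → S3 → S3 → S4 → S3 → S4 → S0 → S4 → S5 → S1 → S1 → S1  → end S1, accepted
w2: S2 → S1 → S0 → S2 → S4 → S0 → S2  → end S2, rejected
w3: S2 → S4 → S5 → S0 → S2 → S3 → S4 → S5 → S0  → end S0, rejected
w4: S2 → S3 → S4 → S3 → S4 → S0 → S2 → S3 → S3 → S4  → end S4, rejected

w1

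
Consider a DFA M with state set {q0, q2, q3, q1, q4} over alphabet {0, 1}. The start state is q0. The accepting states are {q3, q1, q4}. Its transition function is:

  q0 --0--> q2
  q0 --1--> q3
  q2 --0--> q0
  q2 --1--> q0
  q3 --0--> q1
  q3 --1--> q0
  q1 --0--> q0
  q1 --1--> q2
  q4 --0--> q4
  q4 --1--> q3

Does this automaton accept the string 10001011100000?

Trace: q0 -1-> q3 -0-> q1 -0-> q0 -0-> q2 -1-> q0 -0-> q2 -1-> q0 -1-> q3 -1-> q0 -0-> q2 -0-> q0 -0-> q2 -0-> q0 -0-> q2
End state q2 is not accepting.

No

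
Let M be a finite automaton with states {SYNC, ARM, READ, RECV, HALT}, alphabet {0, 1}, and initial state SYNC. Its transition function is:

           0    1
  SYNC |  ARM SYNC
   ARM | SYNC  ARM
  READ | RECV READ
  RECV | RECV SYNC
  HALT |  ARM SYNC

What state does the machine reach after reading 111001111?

SYNC

SYNC → SYNC → SYNC → SYNC → ARM → SYNC → SYNC → SYNC → SYNC → SYNC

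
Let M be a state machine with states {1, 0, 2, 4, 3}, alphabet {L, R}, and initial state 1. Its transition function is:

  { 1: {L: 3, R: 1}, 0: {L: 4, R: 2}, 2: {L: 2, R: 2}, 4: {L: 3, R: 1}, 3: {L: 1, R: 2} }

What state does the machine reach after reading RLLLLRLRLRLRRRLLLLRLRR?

1 → 1 → 3 → 1 → 3 → 1 → 1 → 3 → 2 → 2 → 2 → 2 → 2 → 2 → 2 → 2 → 2 → 2 → 2 → 2 → 2 → 2 → 2

2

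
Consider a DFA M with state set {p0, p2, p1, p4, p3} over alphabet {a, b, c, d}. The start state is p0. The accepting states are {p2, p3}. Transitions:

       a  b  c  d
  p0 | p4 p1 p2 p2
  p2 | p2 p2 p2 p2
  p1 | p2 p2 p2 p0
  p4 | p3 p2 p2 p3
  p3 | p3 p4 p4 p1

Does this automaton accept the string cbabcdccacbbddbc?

start at p0
read 'c': p0 → p2
read 'b': p2 → p2
read 'a': p2 → p2
read 'b': p2 → p2
read 'c': p2 → p2
read 'd': p2 → p2
read 'c': p2 → p2
read 'c': p2 → p2
read 'a': p2 → p2
read 'c': p2 → p2
read 'b': p2 → p2
read 'b': p2 → p2
read 'd': p2 → p2
read 'd': p2 → p2
read 'b': p2 → p2
read 'c': p2 → p2
End state p2 is accepting.

Yes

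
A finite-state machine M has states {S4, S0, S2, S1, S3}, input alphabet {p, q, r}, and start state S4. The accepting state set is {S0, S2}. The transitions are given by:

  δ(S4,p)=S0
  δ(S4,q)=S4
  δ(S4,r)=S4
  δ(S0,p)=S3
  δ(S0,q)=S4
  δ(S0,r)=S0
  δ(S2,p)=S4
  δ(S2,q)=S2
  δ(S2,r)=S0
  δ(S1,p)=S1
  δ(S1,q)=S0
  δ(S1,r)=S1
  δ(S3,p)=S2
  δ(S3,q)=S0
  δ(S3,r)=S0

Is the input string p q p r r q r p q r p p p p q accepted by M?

No

start at S4
read 'p': S4 → S0
read 'q': S0 → S4
read 'p': S4 → S0
read 'r': S0 → S0
read 'r': S0 → S0
read 'q': S0 → S4
read 'r': S4 → S4
read 'p': S4 → S0
read 'q': S0 → S4
read 'r': S4 → S4
read 'p': S4 → S0
read 'p': S0 → S3
read 'p': S3 → S2
read 'p': S2 → S4
read 'q': S4 → S4
End state S4 is not accepting.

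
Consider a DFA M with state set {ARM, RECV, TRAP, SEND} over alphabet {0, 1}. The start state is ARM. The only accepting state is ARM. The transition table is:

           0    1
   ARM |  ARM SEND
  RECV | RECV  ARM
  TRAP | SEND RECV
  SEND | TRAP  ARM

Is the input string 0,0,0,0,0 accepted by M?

ARM → ARM → ARM → ARM → ARM → ARM
End state ARM is accepting.

Yes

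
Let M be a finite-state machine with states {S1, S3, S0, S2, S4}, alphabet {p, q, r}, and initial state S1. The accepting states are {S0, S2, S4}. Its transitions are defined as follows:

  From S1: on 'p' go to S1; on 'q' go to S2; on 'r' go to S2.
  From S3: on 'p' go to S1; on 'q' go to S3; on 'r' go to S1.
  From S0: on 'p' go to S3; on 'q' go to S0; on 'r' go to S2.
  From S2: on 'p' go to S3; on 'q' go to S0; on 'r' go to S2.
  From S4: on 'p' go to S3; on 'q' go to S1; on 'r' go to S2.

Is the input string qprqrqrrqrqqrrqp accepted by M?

No

S1 → S2 → S3 → S1 → S2 → S2 → S0 → S2 → S2 → S0 → S2 → S0 → S0 → S2 → S2 → S0 → S3
End state S3 is not accepting.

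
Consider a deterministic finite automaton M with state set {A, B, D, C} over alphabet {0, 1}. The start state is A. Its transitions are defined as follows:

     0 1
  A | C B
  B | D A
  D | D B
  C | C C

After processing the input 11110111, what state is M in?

start at A
read '1': A → B
read '1': B → A
read '1': A → B
read '1': B → A
read '0': A → C
read '1': C → C
read '1': C → C
read '1': C → C

C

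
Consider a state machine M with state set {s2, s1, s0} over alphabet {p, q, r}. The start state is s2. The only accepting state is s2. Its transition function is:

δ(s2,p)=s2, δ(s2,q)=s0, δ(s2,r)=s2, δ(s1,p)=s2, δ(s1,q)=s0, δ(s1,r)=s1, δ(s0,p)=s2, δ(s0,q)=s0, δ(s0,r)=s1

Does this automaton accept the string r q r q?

No

start at s2
read 'r': s2 → s2
read 'q': s2 → s0
read 'r': s0 → s1
read 'q': s1 → s0
End state s0 is not accepting.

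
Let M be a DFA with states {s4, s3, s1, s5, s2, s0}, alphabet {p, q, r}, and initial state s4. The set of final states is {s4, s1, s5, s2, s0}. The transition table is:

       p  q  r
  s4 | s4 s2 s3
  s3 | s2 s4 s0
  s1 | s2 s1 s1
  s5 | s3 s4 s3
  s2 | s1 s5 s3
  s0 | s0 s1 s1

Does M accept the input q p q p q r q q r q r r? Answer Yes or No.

start at s4
read 'q': s4 → s2
read 'p': s2 → s1
read 'q': s1 → s1
read 'p': s1 → s2
read 'q': s2 → s5
read 'r': s5 → s3
read 'q': s3 → s4
read 'q': s4 → s2
read 'r': s2 → s3
read 'q': s3 → s4
read 'r': s4 → s3
read 'r': s3 → s0
End state s0 is accepting.

Yes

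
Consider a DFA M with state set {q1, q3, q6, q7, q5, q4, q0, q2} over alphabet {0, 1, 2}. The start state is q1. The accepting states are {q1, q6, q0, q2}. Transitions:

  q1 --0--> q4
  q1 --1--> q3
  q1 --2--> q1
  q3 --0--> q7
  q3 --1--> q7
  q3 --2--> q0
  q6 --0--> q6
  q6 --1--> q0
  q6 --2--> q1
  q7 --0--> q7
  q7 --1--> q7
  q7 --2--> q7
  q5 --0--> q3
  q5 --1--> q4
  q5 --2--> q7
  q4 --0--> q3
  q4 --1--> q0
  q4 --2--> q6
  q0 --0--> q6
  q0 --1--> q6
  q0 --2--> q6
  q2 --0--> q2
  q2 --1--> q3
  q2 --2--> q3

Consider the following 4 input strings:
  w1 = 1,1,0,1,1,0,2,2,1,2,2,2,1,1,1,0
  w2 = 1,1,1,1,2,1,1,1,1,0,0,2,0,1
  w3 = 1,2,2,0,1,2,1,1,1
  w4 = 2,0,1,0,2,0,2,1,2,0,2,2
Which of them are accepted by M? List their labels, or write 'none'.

w3, w4

w1: q1 → q3 → q7 → q7 → q7 → q7 → q7 → q7 → q7 → q7 → q7 → q7 → q7 → q7 → q7 → q7 → q7  → end q7, rejected
w2: q1 → q3 → q7 → q7 → q7 → q7 → q7 → q7 → q7 → q7 → q7 → q7 → q7 → q7 → q7  → end q7, rejected
w3: q1 → q3 → q0 → q6 → q6 → q0 → q6 → q0 → q6 → q0  → end q0, accepted
w4: q1 → q1 → q4 → q0 → q6 → q1 → q4 → q6 → q0 → q6 → q6 → q1 → q1  → end q1, accepted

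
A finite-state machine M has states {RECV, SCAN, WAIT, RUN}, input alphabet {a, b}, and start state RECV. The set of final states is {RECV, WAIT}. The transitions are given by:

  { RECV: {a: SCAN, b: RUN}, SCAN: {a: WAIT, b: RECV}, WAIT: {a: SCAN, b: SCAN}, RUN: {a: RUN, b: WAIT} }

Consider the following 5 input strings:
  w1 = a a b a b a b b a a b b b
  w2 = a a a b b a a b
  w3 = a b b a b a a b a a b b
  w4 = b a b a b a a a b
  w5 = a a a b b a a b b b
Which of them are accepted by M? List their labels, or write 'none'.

w2, w4, w5

w1: Trace: RECV -a-> SCAN -a-> WAIT -b-> SCAN -a-> WAIT -b-> SCAN -a-> WAIT -b-> SCAN -b-> RECV -a-> SCAN -a-> WAIT -b-> SCAN -b-> RECV -b-> RUN  → end RUN, rejected
w2: Trace: RECV -a-> SCAN -a-> WAIT -a-> SCAN -b-> RECV -b-> RUN -a-> RUN -a-> RUN -b-> WAIT  → end WAIT, accepted
w3: Trace: RECV -a-> SCAN -b-> RECV -b-> RUN -a-> RUN -b-> WAIT -a-> SCAN -a-> WAIT -b-> SCAN -a-> WAIT -a-> SCAN -b-> RECV -b-> RUN  → end RUN, rejected
w4: Trace: RECV -b-> RUN -a-> RUN -b-> WAIT -a-> SCAN -b-> RECV -a-> SCAN -a-> WAIT -a-> SCAN -b-> RECV  → end RECV, accepted
w5: Trace: RECV -a-> SCAN -a-> WAIT -a-> SCAN -b-> RECV -b-> RUN -a-> RUN -a-> RUN -b-> WAIT -b-> SCAN -b-> RECV  → end RECV, accepted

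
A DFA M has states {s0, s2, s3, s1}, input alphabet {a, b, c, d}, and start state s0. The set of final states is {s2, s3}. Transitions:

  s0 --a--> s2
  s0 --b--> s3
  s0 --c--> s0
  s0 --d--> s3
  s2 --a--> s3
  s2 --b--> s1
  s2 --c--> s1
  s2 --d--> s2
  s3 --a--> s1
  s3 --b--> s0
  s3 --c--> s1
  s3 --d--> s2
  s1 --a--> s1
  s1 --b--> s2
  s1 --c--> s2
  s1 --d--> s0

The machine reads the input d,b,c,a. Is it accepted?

s0 → s3 → s0 → s0 → s2
End state s2 is accepting.

Yes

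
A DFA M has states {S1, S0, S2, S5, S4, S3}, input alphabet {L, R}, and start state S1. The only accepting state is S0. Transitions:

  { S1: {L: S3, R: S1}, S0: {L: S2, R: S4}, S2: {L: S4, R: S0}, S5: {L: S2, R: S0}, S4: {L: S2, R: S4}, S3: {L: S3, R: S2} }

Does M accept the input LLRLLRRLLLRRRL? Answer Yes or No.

S1 → S3 → S3 → S2 → S4 → S2 → S0 → S4 → S2 → S4 → S2 → S0 → S4 → S4 → S2
End state S2 is not accepting.

No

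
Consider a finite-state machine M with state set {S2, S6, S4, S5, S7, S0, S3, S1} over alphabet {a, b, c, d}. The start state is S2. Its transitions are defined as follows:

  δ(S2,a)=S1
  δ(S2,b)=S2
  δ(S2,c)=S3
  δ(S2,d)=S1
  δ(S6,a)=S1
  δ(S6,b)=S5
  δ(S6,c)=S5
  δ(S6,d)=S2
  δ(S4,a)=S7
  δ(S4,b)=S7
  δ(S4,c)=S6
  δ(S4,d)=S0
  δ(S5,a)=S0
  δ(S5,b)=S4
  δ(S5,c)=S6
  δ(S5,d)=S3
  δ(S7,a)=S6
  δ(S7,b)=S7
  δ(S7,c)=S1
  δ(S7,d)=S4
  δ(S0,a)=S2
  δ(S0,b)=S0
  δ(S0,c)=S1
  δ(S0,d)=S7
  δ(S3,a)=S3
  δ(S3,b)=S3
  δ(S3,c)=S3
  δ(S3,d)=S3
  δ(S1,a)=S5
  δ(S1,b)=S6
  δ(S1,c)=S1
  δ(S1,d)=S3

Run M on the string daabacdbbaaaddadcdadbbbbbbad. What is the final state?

S3

Trace: S2 -d-> S1 -a-> S5 -a-> S0 -b-> S0 -a-> S2 -c-> S3 -d-> S3 -b-> S3 -b-> S3 -a-> S3 -a-> S3 -a-> S3 -d-> S3 -d-> S3 -a-> S3 -d-> S3 -c-> S3 -d-> S3 -a-> S3 -d-> S3 -b-> S3 -b-> S3 -b-> S3 -b-> S3 -b-> S3 -b-> S3 -a-> S3 -d-> S3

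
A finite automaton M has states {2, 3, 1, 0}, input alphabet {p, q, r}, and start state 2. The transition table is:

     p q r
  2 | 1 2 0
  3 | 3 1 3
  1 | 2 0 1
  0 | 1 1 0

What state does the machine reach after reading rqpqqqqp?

1

Trace: 2 -r-> 0 -q-> 1 -p-> 2 -q-> 2 -q-> 2 -q-> 2 -q-> 2 -p-> 1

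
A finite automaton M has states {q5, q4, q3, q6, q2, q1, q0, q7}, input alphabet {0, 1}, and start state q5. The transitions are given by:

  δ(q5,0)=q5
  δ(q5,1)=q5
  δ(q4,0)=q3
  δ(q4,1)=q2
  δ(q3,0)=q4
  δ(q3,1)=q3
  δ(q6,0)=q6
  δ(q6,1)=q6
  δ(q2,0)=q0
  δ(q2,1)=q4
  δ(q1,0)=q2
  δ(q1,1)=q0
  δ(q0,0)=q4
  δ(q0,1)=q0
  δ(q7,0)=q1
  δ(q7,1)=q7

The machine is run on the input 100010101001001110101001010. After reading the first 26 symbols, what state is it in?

q5

start at q5
read '1': q5 → q5
read '0': q5 → q5
read '0': q5 → q5
read '0': q5 → q5
read '1': q5 → q5
read '0': q5 → q5
read '1': q5 → q5
read '0': q5 → q5
read '1': q5 → q5
read '0': q5 → q5
read '0': q5 → q5
read '1': q5 → q5
read '0': q5 → q5
read '0': q5 → q5
read '1': q5 → q5
read '1': q5 → q5
read '1': q5 → q5
read '0': q5 → q5
read '1': q5 → q5
read '0': q5 → q5
read '1': q5 → q5
read '0': q5 → q5
read '0': q5 → q5
read '1': q5 → q5
read '0': q5 → q5
read '1': q5 → q5
After 26 symbols: q5.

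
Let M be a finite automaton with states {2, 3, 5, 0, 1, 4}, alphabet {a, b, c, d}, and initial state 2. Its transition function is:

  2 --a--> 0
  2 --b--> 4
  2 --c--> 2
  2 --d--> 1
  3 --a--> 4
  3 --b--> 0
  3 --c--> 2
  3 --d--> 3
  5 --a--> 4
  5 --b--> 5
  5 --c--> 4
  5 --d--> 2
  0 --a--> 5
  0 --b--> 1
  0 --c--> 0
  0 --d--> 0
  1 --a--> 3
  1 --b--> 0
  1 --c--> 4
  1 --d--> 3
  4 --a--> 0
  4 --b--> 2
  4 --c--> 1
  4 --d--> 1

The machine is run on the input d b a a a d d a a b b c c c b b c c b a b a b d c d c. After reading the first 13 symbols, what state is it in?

Trace: 2 -d-> 1 -b-> 0 -a-> 5 -a-> 4 -a-> 0 -d-> 0 -d-> 0 -a-> 5 -a-> 4 -b-> 2 -b-> 4 -c-> 1 -c-> 4
After 13 symbols: 4.

4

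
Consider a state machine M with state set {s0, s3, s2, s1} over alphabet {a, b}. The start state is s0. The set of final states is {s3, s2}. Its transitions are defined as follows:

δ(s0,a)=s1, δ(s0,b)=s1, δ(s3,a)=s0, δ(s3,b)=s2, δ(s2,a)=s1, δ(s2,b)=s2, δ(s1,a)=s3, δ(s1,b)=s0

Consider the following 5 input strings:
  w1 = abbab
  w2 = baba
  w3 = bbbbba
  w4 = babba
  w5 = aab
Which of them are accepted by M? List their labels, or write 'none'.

w1, w3, w5

w1: s0 → s1 → s0 → s1 → s3 → s2  → end s2, accepted
w2: s0 → s1 → s3 → s2 → s1  → end s1, rejected
w3: s0 → s1 → s0 → s1 → s0 → s1 → s3  → end s3, accepted
w4: s0 → s1 → s3 → s2 → s2 → s1  → end s1, rejected
w5: s0 → s1 → s3 → s2  → end s2, accepted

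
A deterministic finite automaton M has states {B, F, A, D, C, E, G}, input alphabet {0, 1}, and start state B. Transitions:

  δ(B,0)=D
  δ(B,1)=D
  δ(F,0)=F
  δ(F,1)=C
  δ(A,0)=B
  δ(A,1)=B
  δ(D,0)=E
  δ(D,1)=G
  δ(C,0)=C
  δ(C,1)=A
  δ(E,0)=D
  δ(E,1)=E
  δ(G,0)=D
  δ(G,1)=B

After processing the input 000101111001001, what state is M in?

B → D → E → D → G → D → G → B → D → G → D → E → E → D → E → E

E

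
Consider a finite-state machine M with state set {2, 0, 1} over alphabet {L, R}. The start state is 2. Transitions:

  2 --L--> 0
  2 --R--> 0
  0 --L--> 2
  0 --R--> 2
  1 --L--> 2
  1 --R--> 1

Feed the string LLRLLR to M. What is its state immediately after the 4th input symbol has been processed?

2

2 → 0 → 2 → 0 → 2
After 4 symbols: 2.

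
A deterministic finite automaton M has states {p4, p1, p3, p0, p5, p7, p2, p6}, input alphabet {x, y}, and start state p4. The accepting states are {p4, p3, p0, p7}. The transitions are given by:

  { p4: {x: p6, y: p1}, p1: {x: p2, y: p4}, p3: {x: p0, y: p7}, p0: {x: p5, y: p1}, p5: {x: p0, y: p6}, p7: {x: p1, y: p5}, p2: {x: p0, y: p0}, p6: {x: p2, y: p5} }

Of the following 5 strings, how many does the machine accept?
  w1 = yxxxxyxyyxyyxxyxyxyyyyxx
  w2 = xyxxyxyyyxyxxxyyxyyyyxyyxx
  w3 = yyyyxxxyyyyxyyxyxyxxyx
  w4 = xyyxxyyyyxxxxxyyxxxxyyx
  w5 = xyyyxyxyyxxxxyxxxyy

2

w1: Trace: p4 -y-> p1 -x-> p2 -x-> p0 -x-> p5 -x-> p0 -y-> p1 -x-> p2 -y-> p0 -y-> p1 -x-> p2 -y-> p0 -y-> p1 -x-> p2 -x-> p0 -y-> p1 -x-> p2 -y-> p0 -x-> p5 -y-> p6 -y-> p5 -y-> p6 -y-> p5 -x-> p0 -x-> p5  → end p5, rejected
w2: Trace: p4 -x-> p6 -y-> p5 -x-> p0 -x-> p5 -y-> p6 -x-> p2 -y-> p0 -y-> p1 -y-> p4 -x-> p6 -y-> p5 -x-> p0 -x-> p5 -x-> p0 -y-> p1 -y-> p4 -x-> p6 -y-> p5 -y-> p6 -y-> p5 -y-> p6 -x-> p2 -y-> p0 -y-> p1 -x-> p2 -x-> p0  → end p0, accepted
w3: Trace: p4 -y-> p1 -y-> p4 -y-> p1 -y-> p4 -x-> p6 -x-> p2 -x-> p0 -y-> p1 -y-> p4 -y-> p1 -y-> p4 -x-> p6 -y-> p5 -y-> p6 -x-> p2 -y-> p0 -x-> p5 -y-> p6 -x-> p2 -x-> p0 -y-> p1 -x-> p2  → end p2, rejected
w4: Trace: p4 -x-> p6 -y-> p5 -y-> p6 -x-> p2 -x-> p0 -y-> p1 -y-> p4 -y-> p1 -y-> p4 -x-> p6 -x-> p2 -x-> p0 -x-> p5 -x-> p0 -y-> p1 -y-> p4 -x-> p6 -x-> p2 -x-> p0 -x-> p5 -y-> p6 -y-> p5 -x-> p0  → end p0, accepted
w5: Trace: p4 -x-> p6 -y-> p5 -y-> p6 -y-> p5 -x-> p0 -y-> p1 -x-> p2 -y-> p0 -y-> p1 -x-> p2 -x-> p0 -x-> p5 -x-> p0 -y-> p1 -x-> p2 -x-> p0 -x-> p5 -y-> p6 -y-> p5  → end p5, rejected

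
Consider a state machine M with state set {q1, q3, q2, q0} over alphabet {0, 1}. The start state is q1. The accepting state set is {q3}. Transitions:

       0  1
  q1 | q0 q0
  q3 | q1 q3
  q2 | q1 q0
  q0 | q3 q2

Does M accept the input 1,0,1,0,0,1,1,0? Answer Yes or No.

Yes

q1 → q0 → q3 → q3 → q1 → q0 → q2 → q0 → q3
End state q3 is accepting.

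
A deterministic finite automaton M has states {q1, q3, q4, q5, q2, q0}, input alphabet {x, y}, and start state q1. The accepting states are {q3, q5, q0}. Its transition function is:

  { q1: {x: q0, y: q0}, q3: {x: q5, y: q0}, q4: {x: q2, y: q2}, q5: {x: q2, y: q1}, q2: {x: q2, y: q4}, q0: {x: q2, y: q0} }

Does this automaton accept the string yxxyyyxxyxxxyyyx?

No

Trace: q1 -y-> q0 -x-> q2 -x-> q2 -y-> q4 -y-> q2 -y-> q4 -x-> q2 -x-> q2 -y-> q4 -x-> q2 -x-> q2 -x-> q2 -y-> q4 -y-> q2 -y-> q4 -x-> q2
End state q2 is not accepting.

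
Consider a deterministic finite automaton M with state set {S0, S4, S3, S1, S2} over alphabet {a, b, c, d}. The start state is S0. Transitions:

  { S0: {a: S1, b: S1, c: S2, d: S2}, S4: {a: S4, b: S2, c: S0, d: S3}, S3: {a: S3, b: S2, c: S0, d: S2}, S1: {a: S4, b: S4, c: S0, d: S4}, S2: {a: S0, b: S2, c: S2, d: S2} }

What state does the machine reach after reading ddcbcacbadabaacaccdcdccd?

Trace: S0 -d-> S2 -d-> S2 -c-> S2 -b-> S2 -c-> S2 -a-> S0 -c-> S2 -b-> S2 -a-> S0 -d-> S2 -a-> S0 -b-> S1 -a-> S4 -a-> S4 -c-> S0 -a-> S1 -c-> S0 -c-> S2 -d-> S2 -c-> S2 -d-> S2 -c-> S2 -c-> S2 -d-> S2

S2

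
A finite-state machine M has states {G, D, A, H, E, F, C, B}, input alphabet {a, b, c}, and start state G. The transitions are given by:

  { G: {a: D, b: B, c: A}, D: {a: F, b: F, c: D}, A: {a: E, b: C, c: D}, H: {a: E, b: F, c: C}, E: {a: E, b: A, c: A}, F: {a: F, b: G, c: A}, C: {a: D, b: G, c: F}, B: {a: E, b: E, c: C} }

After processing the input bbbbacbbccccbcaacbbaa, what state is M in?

start at G
read 'b': G → B
read 'b': B → E
read 'b': E → A
read 'b': A → C
read 'a': C → D
read 'c': D → D
read 'b': D → F
read 'b': F → G
read 'c': G → A
read 'c': A → D
read 'c': D → D
read 'c': D → D
read 'b': D → F
read 'c': F → A
read 'a': A → E
read 'a': E → E
read 'c': E → A
read 'b': A → C
read 'b': C → G
read 'a': G → D
read 'a': D → F

F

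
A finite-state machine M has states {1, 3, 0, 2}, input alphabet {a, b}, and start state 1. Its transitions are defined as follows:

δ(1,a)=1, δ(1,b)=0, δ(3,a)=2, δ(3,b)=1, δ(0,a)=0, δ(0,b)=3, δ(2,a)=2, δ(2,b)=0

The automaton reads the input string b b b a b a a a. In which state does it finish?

0

1 → 0 → 3 → 1 → 1 → 0 → 0 → 0 → 0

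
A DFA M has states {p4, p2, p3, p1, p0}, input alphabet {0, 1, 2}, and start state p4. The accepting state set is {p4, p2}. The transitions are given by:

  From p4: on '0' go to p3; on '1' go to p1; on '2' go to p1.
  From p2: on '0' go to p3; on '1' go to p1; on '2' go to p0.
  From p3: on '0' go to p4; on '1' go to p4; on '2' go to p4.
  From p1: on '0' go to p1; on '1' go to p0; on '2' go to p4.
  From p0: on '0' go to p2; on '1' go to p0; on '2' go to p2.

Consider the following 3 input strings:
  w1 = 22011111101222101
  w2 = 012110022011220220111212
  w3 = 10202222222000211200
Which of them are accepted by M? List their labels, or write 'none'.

w1:
  start at p4
  read '2': p4 → p1
  read '2': p1 → p4
  read '0': p4 → p3
  read '1': p3 → p4
  read '1': p4 → p1
  read '1': p1 → p0
  read '1': p0 → p0
  read '1': p0 → p0
  read '1': p0 → p0
  read '0': p0 → p2
  read '1': p2 → p1
  read '2': p1 → p4
  read '2': p4 → p1
  read '2': p1 → p4
  read '1': p4 → p1
  read '0': p1 → p1
  read '1': p1 → p0
  end p0, rejected
w2:
  start at p4
  read '0': p4 → p3
  read '1': p3 → p4
  read '2': p4 → p1
  read '1': p1 → p0
  read '1': p0 → p0
  read '0': p0 → p2
  read '0': p2 → p3
  read '2': p3 → p4
  read '2': p4 → p1
  read '0': p1 → p1
  read '1': p1 → p0
  read '1': p0 → p0
  read '2': p0 → p2
  read '2': p2 → p0
  read '0': p0 → p2
  read '2': p2 → p0
  read '2': p0 → p2
  read '0': p2 → p3
  read '1': p3 → p4
  read '1': p4 → p1
  read '1': p1 → p0
  read '2': p0 → p2
  read '1': p2 → p1
  read '2': p1 → p4
  end p4, accepted
w3:
  start at p4
  read '1': p4 → p1
  read '0': p1 → p1
  read '2': p1 → p4
  read '0': p4 → p3
  read '2': p3 → p4
  read '2': p4 → p1
  read '2': p1 → p4
  read '2': p4 → p1
  read '2': p1 → p4
  read '2': p4 → p1
  read '2': p1 → p4
  read '0': p4 → p3
  read '0': p3 → p4
  read '0': p4 → p3
  read '2': p3 → p4
  read '1': p4 → p1
  read '1': p1 → p0
  read '2': p0 → p2
  read '0': p2 → p3
  read '0': p3 → p4
  end p4, accepted

w2, w3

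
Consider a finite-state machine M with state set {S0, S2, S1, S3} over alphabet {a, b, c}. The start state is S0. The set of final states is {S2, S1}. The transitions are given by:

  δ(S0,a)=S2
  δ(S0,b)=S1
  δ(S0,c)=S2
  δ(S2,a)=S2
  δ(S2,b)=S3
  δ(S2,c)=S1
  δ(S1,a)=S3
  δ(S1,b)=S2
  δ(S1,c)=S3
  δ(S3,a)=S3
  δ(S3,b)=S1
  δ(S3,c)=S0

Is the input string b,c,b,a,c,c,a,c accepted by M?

Trace: S0 -b-> S1 -c-> S3 -b-> S1 -a-> S3 -c-> S0 -c-> S2 -a-> S2 -c-> S1
End state S1 is accepting.

Yes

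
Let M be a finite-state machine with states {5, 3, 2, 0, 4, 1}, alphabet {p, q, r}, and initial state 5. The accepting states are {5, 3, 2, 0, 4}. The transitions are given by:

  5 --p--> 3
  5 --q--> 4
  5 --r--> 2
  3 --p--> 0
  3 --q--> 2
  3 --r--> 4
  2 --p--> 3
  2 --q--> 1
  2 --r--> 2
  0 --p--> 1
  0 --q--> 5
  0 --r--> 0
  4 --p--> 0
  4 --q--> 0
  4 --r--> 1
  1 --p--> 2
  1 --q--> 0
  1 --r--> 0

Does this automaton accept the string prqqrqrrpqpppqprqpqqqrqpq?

Yes

5 → 3 → 4 → 0 → 5 → 2 → 1 → 0 → 0 → 1 → 0 → 1 → 2 → 3 → 2 → 3 → 4 → 0 → 1 → 0 → 5 → 4 → 1 → 0 → 1 → 0
End state 0 is accepting.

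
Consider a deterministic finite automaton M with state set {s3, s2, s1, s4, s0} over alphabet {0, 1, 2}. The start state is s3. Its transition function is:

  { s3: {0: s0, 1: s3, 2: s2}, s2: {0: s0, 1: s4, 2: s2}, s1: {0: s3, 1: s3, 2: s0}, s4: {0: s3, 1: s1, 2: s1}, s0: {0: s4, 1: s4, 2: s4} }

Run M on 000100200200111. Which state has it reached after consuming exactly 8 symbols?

s3

start at s3
read '0': s3 → s0
read '0': s0 → s4
read '0': s4 → s3
read '1': s3 → s3
read '0': s3 → s0
read '0': s0 → s4
read '2': s4 → s1
read '0': s1 → s3
After 8 symbols: s3.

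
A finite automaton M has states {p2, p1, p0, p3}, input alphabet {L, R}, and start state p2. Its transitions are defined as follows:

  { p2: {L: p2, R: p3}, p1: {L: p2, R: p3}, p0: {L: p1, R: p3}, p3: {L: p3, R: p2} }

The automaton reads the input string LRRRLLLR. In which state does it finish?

p2

Trace: p2 -L-> p2 -R-> p3 -R-> p2 -R-> p3 -L-> p3 -L-> p3 -L-> p3 -R-> p2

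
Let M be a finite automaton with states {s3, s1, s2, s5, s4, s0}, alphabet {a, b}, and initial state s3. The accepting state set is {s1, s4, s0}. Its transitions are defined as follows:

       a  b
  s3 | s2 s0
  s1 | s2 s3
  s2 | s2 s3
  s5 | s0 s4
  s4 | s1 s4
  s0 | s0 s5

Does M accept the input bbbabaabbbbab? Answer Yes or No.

Trace: s3 -b-> s0 -b-> s5 -b-> s4 -a-> s1 -b-> s3 -a-> s2 -a-> s2 -b-> s3 -b-> s0 -b-> s5 -b-> s4 -a-> s1 -b-> s3
End state s3 is not accepting.

No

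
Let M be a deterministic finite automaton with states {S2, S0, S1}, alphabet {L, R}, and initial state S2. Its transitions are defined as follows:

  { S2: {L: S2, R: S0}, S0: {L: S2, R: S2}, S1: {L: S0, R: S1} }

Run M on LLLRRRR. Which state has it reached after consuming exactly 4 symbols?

start at S2
read 'L': S2 → S2
read 'L': S2 → S2
read 'L': S2 → S2
read 'R': S2 → S0
After 4 symbols: S0.

S0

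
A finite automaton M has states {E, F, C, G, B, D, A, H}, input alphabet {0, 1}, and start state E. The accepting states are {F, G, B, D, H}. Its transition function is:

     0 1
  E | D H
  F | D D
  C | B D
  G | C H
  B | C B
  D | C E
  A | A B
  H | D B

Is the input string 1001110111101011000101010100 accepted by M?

Yes

E → H → D → C → D → E → H → D → E → H → B → B → C → D → C → D → E → D → C → B → B → C → D → C → D → C → D → C → B
End state B is accepting.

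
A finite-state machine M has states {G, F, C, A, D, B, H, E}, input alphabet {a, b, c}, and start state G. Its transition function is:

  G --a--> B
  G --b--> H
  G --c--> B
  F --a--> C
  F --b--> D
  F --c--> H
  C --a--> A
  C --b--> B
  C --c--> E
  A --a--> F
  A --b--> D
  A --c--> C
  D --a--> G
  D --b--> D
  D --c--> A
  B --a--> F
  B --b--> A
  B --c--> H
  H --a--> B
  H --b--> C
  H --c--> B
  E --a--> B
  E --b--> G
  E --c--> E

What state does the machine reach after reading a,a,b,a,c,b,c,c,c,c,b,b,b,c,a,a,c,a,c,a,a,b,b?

D

Trace: G -a-> B -a-> F -b-> D -a-> G -c-> B -b-> A -c-> C -c-> E -c-> E -c-> E -b-> G -b-> H -b-> C -c-> E -a-> B -a-> F -c-> H -a-> B -c-> H -a-> B -a-> F -b-> D -b-> D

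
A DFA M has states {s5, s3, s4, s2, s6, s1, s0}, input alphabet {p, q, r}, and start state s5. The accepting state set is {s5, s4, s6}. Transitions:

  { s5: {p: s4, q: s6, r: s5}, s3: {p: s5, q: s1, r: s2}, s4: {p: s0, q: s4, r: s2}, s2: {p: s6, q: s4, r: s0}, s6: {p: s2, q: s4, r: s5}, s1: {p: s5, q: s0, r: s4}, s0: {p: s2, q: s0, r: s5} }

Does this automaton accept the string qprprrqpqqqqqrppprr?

Yes

s5 → s6 → s2 → s0 → s2 → s0 → s5 → s6 → s2 → s4 → s4 → s4 → s4 → s4 → s2 → s6 → s2 → s6 → s5 → s5
End state s5 is accepting.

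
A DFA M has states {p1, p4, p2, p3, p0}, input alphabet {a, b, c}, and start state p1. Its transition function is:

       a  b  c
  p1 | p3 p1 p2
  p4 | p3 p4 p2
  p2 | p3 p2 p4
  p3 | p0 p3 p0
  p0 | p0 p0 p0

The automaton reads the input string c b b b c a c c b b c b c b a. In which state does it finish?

start at p1
read 'c': p1 → p2
read 'b': p2 → p2
read 'b': p2 → p2
read 'b': p2 → p2
read 'c': p2 → p4
read 'a': p4 → p3
read 'c': p3 → p0
read 'c': p0 → p0
read 'b': p0 → p0
read 'b': p0 → p0
read 'c': p0 → p0
read 'b': p0 → p0
read 'c': p0 → p0
read 'b': p0 → p0
read 'a': p0 → p0

p0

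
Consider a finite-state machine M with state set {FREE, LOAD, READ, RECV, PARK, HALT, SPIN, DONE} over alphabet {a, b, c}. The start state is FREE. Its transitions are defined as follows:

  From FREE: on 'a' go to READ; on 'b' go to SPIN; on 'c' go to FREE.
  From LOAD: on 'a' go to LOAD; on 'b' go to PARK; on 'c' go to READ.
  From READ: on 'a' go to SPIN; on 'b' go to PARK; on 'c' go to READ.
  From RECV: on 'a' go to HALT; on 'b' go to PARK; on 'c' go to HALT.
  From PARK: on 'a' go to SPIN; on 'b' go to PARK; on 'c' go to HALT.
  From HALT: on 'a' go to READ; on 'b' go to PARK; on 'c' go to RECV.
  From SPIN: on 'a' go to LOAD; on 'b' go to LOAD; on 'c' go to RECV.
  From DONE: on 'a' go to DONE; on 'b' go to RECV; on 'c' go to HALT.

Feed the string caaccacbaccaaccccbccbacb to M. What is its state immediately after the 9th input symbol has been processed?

SPIN

FREE → FREE → READ → SPIN → RECV → HALT → READ → READ → PARK → SPIN
After 9 symbols: SPIN.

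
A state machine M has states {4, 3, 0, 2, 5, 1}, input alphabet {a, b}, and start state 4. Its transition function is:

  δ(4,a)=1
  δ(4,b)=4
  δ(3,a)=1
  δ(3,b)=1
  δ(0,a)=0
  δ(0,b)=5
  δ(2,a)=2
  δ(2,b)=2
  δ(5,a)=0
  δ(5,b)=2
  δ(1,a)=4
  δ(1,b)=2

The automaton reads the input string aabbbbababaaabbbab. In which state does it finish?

2

start at 4
read 'a': 4 → 1
read 'a': 1 → 4
read 'b': 4 → 4
read 'b': 4 → 4
read 'b': 4 → 4
read 'b': 4 → 4
read 'a': 4 → 1
read 'b': 1 → 2
read 'a': 2 → 2
read 'b': 2 → 2
read 'a': 2 → 2
read 'a': 2 → 2
read 'a': 2 → 2
read 'b': 2 → 2
read 'b': 2 → 2
read 'b': 2 → 2
read 'a': 2 → 2
read 'b': 2 → 2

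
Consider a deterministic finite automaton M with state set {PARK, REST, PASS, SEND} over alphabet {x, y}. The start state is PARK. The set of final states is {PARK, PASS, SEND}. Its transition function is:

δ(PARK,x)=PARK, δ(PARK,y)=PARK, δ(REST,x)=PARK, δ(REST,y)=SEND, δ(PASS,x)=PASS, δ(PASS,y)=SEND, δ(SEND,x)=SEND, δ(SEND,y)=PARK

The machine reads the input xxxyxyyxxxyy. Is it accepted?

start at PARK
read 'x': PARK → PARK
read 'x': PARK → PARK
read 'x': PARK → PARK
read 'y': PARK → PARK
read 'x': PARK → PARK
read 'y': PARK → PARK
read 'y': PARK → PARK
read 'x': PARK → PARK
read 'x': PARK → PARK
read 'x': PARK → PARK
read 'y': PARK → PARK
read 'y': PARK → PARK
End state PARK is accepting.

Yes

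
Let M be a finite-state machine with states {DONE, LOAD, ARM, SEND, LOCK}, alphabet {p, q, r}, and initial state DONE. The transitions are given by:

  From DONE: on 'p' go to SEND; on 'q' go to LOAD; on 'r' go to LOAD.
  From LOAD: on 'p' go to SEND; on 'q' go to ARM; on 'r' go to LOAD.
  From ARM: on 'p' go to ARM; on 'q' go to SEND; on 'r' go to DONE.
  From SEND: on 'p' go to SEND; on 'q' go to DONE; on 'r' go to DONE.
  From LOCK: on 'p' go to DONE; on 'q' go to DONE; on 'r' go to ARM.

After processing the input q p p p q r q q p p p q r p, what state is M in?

Trace: DONE -q-> LOAD -p-> SEND -p-> SEND -p-> SEND -q-> DONE -r-> LOAD -q-> ARM -q-> SEND -p-> SEND -p-> SEND -p-> SEND -q-> DONE -r-> LOAD -p-> SEND

SEND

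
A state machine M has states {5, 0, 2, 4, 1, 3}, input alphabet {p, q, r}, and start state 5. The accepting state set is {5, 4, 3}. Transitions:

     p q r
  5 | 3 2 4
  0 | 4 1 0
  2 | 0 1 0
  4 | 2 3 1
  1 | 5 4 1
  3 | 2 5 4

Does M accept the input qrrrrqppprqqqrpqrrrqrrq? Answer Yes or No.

Trace: 5 -q-> 2 -r-> 0 -r-> 0 -r-> 0 -r-> 0 -q-> 1 -p-> 5 -p-> 3 -p-> 2 -r-> 0 -q-> 1 -q-> 4 -q-> 3 -r-> 4 -p-> 2 -q-> 1 -r-> 1 -r-> 1 -r-> 1 -q-> 4 -r-> 1 -r-> 1 -q-> 4
End state 4 is accepting.

Yes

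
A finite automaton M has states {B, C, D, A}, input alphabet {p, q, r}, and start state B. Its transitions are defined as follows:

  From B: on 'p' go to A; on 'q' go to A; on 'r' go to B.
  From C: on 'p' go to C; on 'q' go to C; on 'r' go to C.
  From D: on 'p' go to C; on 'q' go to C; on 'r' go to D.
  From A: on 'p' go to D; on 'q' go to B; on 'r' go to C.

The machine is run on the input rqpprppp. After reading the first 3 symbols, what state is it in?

D

B → B → A → D
After 3 symbols: D.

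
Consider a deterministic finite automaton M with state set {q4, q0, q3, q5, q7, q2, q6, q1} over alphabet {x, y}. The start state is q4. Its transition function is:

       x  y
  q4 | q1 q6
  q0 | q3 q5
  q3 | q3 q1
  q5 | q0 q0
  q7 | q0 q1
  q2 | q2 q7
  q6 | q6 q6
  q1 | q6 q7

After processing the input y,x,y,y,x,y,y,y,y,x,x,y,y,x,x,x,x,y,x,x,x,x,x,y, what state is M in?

q6

q4 → q6 → q6 → q6 → q6 → q6 → q6 → q6 → q6 → q6 → q6 → q6 → q6 → q6 → q6 → q6 → q6 → q6 → q6 → q6 → q6 → q6 → q6 → q6 → q6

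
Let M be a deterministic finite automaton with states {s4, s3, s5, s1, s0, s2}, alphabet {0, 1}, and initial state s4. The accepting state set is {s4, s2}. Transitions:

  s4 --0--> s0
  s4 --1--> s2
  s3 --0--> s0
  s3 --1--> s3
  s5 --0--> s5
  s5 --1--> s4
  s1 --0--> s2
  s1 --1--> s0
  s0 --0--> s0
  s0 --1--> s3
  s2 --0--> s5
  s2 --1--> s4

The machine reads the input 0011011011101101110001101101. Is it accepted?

s4 → s0 → s0 → s3 → s3 → s0 → s3 → s3 → s0 → s3 → s3 → s3 → s0 → s3 → s3 → s0 → s3 → s3 → s3 → s0 → s0 → s0 → s3 → s3 → s0 → s3 → s3 → s0 → s3
End state s3 is not accepting.

No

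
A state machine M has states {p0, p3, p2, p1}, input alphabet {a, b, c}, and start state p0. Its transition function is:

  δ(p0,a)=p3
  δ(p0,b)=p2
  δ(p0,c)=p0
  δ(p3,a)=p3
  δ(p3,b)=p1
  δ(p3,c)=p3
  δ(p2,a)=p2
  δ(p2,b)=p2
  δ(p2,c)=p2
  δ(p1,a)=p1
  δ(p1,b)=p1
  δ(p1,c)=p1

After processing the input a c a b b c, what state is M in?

p0 → p3 → p3 → p3 → p1 → p1 → p1

p1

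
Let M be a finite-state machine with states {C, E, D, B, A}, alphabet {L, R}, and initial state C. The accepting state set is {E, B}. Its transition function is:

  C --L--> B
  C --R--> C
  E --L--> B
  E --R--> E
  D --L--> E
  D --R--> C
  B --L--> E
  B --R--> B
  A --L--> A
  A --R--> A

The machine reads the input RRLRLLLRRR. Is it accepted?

Trace: C -R-> C -R-> C -L-> B -R-> B -L-> E -L-> B -L-> E -R-> E -R-> E -R-> E
End state E is accepting.

Yes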